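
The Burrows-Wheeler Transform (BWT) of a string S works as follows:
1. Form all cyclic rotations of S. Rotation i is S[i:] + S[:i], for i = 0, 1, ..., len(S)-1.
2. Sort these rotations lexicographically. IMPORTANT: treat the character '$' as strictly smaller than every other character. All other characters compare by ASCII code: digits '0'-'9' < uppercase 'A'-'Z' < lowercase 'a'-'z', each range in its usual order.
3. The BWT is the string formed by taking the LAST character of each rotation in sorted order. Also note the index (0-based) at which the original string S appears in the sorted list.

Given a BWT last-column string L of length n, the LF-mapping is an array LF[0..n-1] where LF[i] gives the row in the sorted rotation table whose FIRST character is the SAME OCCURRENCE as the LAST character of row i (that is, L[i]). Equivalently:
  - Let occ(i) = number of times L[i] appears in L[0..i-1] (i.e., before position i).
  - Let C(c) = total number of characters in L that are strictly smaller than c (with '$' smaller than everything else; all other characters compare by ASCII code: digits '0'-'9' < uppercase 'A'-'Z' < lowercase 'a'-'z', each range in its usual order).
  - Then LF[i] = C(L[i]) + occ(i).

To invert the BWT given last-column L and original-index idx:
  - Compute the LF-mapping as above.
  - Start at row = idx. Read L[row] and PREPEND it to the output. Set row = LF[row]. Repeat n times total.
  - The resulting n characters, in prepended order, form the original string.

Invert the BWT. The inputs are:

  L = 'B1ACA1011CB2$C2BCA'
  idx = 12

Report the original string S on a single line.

Answer: BACCBCA12C11A102B$

Derivation:
LF mapping: 11 2 8 14 9 3 1 4 5 15 12 6 0 16 7 13 17 10
Walk LF starting at row 12, prepending L[row]:
  step 1: row=12, L[12]='$', prepend. Next row=LF[12]=0
  step 2: row=0, L[0]='B', prepend. Next row=LF[0]=11
  step 3: row=11, L[11]='2', prepend. Next row=LF[11]=6
  step 4: row=6, L[6]='0', prepend. Next row=LF[6]=1
  step 5: row=1, L[1]='1', prepend. Next row=LF[1]=2
  step 6: row=2, L[2]='A', prepend. Next row=LF[2]=8
  step 7: row=8, L[8]='1', prepend. Next row=LF[8]=5
  step 8: row=5, L[5]='1', prepend. Next row=LF[5]=3
  step 9: row=3, L[3]='C', prepend. Next row=LF[3]=14
  step 10: row=14, L[14]='2', prepend. Next row=LF[14]=7
  step 11: row=7, L[7]='1', prepend. Next row=LF[7]=4
  step 12: row=4, L[4]='A', prepend. Next row=LF[4]=9
  step 13: row=9, L[9]='C', prepend. Next row=LF[9]=15
  step 14: row=15, L[15]='B', prepend. Next row=LF[15]=13
  step 15: row=13, L[13]='C', prepend. Next row=LF[13]=16
  step 16: row=16, L[16]='C', prepend. Next row=LF[16]=17
  step 17: row=17, L[17]='A', prepend. Next row=LF[17]=10
  step 18: row=10, L[10]='B', prepend. Next row=LF[10]=12
Reversed output: BACCBCA12C11A102B$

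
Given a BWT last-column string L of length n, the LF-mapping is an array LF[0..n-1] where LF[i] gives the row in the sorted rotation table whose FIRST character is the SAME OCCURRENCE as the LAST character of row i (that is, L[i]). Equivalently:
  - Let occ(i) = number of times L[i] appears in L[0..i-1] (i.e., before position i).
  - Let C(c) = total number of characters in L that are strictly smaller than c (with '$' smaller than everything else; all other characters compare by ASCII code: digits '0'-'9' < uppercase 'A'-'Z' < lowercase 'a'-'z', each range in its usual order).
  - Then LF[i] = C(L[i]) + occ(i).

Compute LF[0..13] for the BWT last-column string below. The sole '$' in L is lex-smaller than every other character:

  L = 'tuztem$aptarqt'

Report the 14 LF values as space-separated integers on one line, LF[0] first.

Answer: 8 12 13 9 3 4 0 1 5 10 2 7 6 11

Derivation:
Char counts: '$':1, 'a':2, 'e':1, 'm':1, 'p':1, 'q':1, 'r':1, 't':4, 'u':1, 'z':1
C (first-col start): C('$')=0, C('a')=1, C('e')=3, C('m')=4, C('p')=5, C('q')=6, C('r')=7, C('t')=8, C('u')=12, C('z')=13
L[0]='t': occ=0, LF[0]=C('t')+0=8+0=8
L[1]='u': occ=0, LF[1]=C('u')+0=12+0=12
L[2]='z': occ=0, LF[2]=C('z')+0=13+0=13
L[3]='t': occ=1, LF[3]=C('t')+1=8+1=9
L[4]='e': occ=0, LF[4]=C('e')+0=3+0=3
L[5]='m': occ=0, LF[5]=C('m')+0=4+0=4
L[6]='$': occ=0, LF[6]=C('$')+0=0+0=0
L[7]='a': occ=0, LF[7]=C('a')+0=1+0=1
L[8]='p': occ=0, LF[8]=C('p')+0=5+0=5
L[9]='t': occ=2, LF[9]=C('t')+2=8+2=10
L[10]='a': occ=1, LF[10]=C('a')+1=1+1=2
L[11]='r': occ=0, LF[11]=C('r')+0=7+0=7
L[12]='q': occ=0, LF[12]=C('q')+0=6+0=6
L[13]='t': occ=3, LF[13]=C('t')+3=8+3=11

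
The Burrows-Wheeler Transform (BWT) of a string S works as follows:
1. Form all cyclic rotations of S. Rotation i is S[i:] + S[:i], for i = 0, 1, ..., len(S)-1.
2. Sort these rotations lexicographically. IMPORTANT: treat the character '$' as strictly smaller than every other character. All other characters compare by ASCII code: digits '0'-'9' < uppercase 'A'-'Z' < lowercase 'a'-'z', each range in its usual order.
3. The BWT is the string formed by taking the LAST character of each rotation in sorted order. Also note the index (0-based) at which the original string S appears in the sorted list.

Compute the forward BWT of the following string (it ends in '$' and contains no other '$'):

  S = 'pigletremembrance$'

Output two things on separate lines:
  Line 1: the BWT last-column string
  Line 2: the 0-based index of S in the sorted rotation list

Answer: ermncmrlipgeea$bte
14

Derivation:
All 18 rotations (rotation i = S[i:]+S[:i]):
  rot[0] = pigletremembrance$
  rot[1] = igletremembrance$p
  rot[2] = gletremembrance$pi
  rot[3] = letremembrance$pig
  rot[4] = etremembrance$pigl
  rot[5] = tremembrance$pigle
  rot[6] = remembrance$piglet
  rot[7] = emembrance$pigletr
  rot[8] = membrance$pigletre
  rot[9] = embrance$pigletrem
  rot[10] = mbrance$pigletreme
  rot[11] = brance$pigletremem
  rot[12] = rance$pigletrememb
  rot[13] = ance$pigletremembr
  rot[14] = nce$pigletremembra
  rot[15] = ce$pigletremembran
  rot[16] = e$pigletremembranc
  rot[17] = $pigletremembrance
Sorted (with $ < everything):
  sorted[0] = $pigletremembrance  (last char: 'e')
  sorted[1] = ance$pigletremembr  (last char: 'r')
  sorted[2] = brance$pigletremem  (last char: 'm')
  sorted[3] = ce$pigletremembran  (last char: 'n')
  sorted[4] = e$pigletremembranc  (last char: 'c')
  sorted[5] = embrance$pigletrem  (last char: 'm')
  sorted[6] = emembrance$pigletr  (last char: 'r')
  sorted[7] = etremembrance$pigl  (last char: 'l')
  sorted[8] = gletremembrance$pi  (last char: 'i')
  sorted[9] = igletremembrance$p  (last char: 'p')
  sorted[10] = letremembrance$pig  (last char: 'g')
  sorted[11] = mbrance$pigletreme  (last char: 'e')
  sorted[12] = membrance$pigletre  (last char: 'e')
  sorted[13] = nce$pigletremembra  (last char: 'a')
  sorted[14] = pigletremembrance$  (last char: '$')
  sorted[15] = rance$pigletrememb  (last char: 'b')
  sorted[16] = remembrance$piglet  (last char: 't')
  sorted[17] = tremembrance$pigle  (last char: 'e')
Last column: ermncmrlipgeea$bte
Original string S is at sorted index 14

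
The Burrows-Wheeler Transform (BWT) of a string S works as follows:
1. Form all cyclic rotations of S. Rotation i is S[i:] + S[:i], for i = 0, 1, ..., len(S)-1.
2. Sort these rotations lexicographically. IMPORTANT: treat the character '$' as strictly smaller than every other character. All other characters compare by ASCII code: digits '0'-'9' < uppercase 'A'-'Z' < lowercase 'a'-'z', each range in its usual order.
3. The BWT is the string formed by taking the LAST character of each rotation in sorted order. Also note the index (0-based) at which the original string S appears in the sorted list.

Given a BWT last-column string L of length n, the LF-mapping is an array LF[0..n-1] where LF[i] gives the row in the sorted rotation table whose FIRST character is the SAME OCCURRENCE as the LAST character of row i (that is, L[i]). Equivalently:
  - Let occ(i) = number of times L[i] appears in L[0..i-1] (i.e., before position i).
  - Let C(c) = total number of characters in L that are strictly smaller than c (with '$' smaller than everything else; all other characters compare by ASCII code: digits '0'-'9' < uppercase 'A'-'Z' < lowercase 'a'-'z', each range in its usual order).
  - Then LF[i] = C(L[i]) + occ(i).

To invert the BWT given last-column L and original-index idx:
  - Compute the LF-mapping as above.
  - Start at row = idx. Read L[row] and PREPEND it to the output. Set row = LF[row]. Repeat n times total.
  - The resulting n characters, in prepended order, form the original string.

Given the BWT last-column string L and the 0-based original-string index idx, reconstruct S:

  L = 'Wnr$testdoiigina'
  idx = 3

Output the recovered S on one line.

LF mapping: 1 9 12 0 14 4 13 15 3 11 6 7 5 8 10 2
Walk LF starting at row 3, prepending L[row]:
  step 1: row=3, L[3]='$', prepend. Next row=LF[3]=0
  step 2: row=0, L[0]='W', prepend. Next row=LF[0]=1
  step 3: row=1, L[1]='n', prepend. Next row=LF[1]=9
  step 4: row=9, L[9]='o', prepend. Next row=LF[9]=11
  step 5: row=11, L[11]='i', prepend. Next row=LF[11]=7
  step 6: row=7, L[7]='t', prepend. Next row=LF[7]=15
  step 7: row=15, L[15]='a', prepend. Next row=LF[15]=2
  step 8: row=2, L[2]='r', prepend. Next row=LF[2]=12
  step 9: row=12, L[12]='g', prepend. Next row=LF[12]=5
  step 10: row=5, L[5]='e', prepend. Next row=LF[5]=4
  step 11: row=4, L[4]='t', prepend. Next row=LF[4]=14
  step 12: row=14, L[14]='n', prepend. Next row=LF[14]=10
  step 13: row=10, L[10]='i', prepend. Next row=LF[10]=6
  step 14: row=6, L[6]='s', prepend. Next row=LF[6]=13
  step 15: row=13, L[13]='i', prepend. Next row=LF[13]=8
  step 16: row=8, L[8]='d', prepend. Next row=LF[8]=3
Reversed output: disintegrationW$

Answer: disintegrationW$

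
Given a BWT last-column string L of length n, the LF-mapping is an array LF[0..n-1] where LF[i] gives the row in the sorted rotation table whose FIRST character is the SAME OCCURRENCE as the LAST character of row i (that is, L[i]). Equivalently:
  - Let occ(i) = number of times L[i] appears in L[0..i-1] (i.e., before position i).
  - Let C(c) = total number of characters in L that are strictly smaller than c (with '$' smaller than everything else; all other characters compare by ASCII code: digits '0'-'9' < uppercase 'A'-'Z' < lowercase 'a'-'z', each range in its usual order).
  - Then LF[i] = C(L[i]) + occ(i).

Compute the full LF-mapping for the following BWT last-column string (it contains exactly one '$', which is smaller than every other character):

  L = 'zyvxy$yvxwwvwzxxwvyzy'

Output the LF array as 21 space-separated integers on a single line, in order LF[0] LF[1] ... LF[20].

Answer: 18 13 1 9 14 0 15 2 10 5 6 3 7 19 11 12 8 4 16 20 17

Derivation:
Char counts: '$':1, 'v':4, 'w':4, 'x':4, 'y':5, 'z':3
C (first-col start): C('$')=0, C('v')=1, C('w')=5, C('x')=9, C('y')=13, C('z')=18
L[0]='z': occ=0, LF[0]=C('z')+0=18+0=18
L[1]='y': occ=0, LF[1]=C('y')+0=13+0=13
L[2]='v': occ=0, LF[2]=C('v')+0=1+0=1
L[3]='x': occ=0, LF[3]=C('x')+0=9+0=9
L[4]='y': occ=1, LF[4]=C('y')+1=13+1=14
L[5]='$': occ=0, LF[5]=C('$')+0=0+0=0
L[6]='y': occ=2, LF[6]=C('y')+2=13+2=15
L[7]='v': occ=1, LF[7]=C('v')+1=1+1=2
L[8]='x': occ=1, LF[8]=C('x')+1=9+1=10
L[9]='w': occ=0, LF[9]=C('w')+0=5+0=5
L[10]='w': occ=1, LF[10]=C('w')+1=5+1=6
L[11]='v': occ=2, LF[11]=C('v')+2=1+2=3
L[12]='w': occ=2, LF[12]=C('w')+2=5+2=7
L[13]='z': occ=1, LF[13]=C('z')+1=18+1=19
L[14]='x': occ=2, LF[14]=C('x')+2=9+2=11
L[15]='x': occ=3, LF[15]=C('x')+3=9+3=12
L[16]='w': occ=3, LF[16]=C('w')+3=5+3=8
L[17]='v': occ=3, LF[17]=C('v')+3=1+3=4
L[18]='y': occ=3, LF[18]=C('y')+3=13+3=16
L[19]='z': occ=2, LF[19]=C('z')+2=18+2=20
L[20]='y': occ=4, LF[20]=C('y')+4=13+4=17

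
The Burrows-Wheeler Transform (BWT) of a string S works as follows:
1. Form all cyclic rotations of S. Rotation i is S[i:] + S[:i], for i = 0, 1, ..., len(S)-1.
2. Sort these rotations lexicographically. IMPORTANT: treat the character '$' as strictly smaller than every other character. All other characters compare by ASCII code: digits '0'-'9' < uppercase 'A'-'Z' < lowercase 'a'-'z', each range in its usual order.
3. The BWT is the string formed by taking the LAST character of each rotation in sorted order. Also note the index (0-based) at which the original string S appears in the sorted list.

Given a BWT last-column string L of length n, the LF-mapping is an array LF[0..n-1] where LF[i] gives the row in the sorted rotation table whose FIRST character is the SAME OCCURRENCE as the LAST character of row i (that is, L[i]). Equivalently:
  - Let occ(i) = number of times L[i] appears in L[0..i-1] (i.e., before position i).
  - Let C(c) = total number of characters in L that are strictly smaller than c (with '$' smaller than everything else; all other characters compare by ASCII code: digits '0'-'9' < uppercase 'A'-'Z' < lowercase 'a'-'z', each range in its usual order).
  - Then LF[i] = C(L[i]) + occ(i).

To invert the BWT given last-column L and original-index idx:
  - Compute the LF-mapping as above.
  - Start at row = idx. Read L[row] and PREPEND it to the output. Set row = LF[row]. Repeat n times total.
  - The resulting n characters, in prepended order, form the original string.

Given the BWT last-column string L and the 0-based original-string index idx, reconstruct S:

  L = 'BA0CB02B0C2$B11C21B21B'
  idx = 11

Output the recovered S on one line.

LF mapping: 13 12 1 19 14 2 8 15 3 20 9 0 16 4 5 21 10 6 17 11 7 18
Walk LF starting at row 11, prepending L[row]:
  step 1: row=11, L[11]='$', prepend. Next row=LF[11]=0
  step 2: row=0, L[0]='B', prepend. Next row=LF[0]=13
  step 3: row=13, L[13]='1', prepend. Next row=LF[13]=4
  step 4: row=4, L[4]='B', prepend. Next row=LF[4]=14
  step 5: row=14, L[14]='1', prepend. Next row=LF[14]=5
  step 6: row=5, L[5]='0', prepend. Next row=LF[5]=2
  step 7: row=2, L[2]='0', prepend. Next row=LF[2]=1
  step 8: row=1, L[1]='A', prepend. Next row=LF[1]=12
  step 9: row=12, L[12]='B', prepend. Next row=LF[12]=16
  step 10: row=16, L[16]='2', prepend. Next row=LF[16]=10
  step 11: row=10, L[10]='2', prepend. Next row=LF[10]=9
  step 12: row=9, L[9]='C', prepend. Next row=LF[9]=20
  step 13: row=20, L[20]='1', prepend. Next row=LF[20]=7
  step 14: row=7, L[7]='B', prepend. Next row=LF[7]=15
  step 15: row=15, L[15]='C', prepend. Next row=LF[15]=21
  step 16: row=21, L[21]='B', prepend. Next row=LF[21]=18
  step 17: row=18, L[18]='B', prepend. Next row=LF[18]=17
  step 18: row=17, L[17]='1', prepend. Next row=LF[17]=6
  step 19: row=6, L[6]='2', prepend. Next row=LF[6]=8
  step 20: row=8, L[8]='0', prepend. Next row=LF[8]=3
  step 21: row=3, L[3]='C', prepend. Next row=LF[3]=19
  step 22: row=19, L[19]='2', prepend. Next row=LF[19]=11
Reversed output: 2C021BBCB1C22BA001B1B$

Answer: 2C021BBCB1C22BA001B1B$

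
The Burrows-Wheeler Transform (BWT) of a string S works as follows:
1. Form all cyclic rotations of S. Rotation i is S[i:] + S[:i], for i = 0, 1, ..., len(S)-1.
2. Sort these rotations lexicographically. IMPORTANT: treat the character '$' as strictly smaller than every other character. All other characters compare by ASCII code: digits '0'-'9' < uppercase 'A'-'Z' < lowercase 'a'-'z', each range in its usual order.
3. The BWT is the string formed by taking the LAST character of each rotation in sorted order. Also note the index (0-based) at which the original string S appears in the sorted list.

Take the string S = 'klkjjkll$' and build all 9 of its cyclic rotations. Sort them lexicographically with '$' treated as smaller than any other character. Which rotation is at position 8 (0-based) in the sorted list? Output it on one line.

All 9 rotations (rotation i = S[i:]+S[:i]):
  rot[0] = klkjjkll$
  rot[1] = lkjjkll$k
  rot[2] = kjjkll$kl
  rot[3] = jjkll$klk
  rot[4] = jkll$klkj
  rot[5] = kll$klkjj
  rot[6] = ll$klkjjk
  rot[7] = l$klkjjkl
  rot[8] = $klkjjkll
Sorted (with $ < everything):
  sorted[0] = $klkjjkll
  sorted[1] = jjkll$klk
  sorted[2] = jkll$klkj
  sorted[3] = kjjkll$kl
  sorted[4] = klkjjkll$
  sorted[5] = kll$klkjj
  sorted[6] = l$klkjjkl
  sorted[7] = lkjjkll$k
  sorted[8] = ll$klkjjk
sorted[8] = ll$klkjjk

Answer: ll$klkjjk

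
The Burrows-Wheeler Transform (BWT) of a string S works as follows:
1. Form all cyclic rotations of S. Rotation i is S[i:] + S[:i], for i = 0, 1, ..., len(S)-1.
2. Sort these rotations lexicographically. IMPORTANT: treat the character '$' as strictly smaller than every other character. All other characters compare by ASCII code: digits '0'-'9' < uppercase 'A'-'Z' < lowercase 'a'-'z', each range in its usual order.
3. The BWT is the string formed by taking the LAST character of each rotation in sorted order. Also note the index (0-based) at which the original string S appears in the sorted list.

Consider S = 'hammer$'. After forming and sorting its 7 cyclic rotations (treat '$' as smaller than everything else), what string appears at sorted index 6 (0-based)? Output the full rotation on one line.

Answer: r$hamme

Derivation:
All 7 rotations (rotation i = S[i:]+S[:i]):
  rot[0] = hammer$
  rot[1] = ammer$h
  rot[2] = mmer$ha
  rot[3] = mer$ham
  rot[4] = er$hamm
  rot[5] = r$hamme
  rot[6] = $hammer
Sorted (with $ < everything):
  sorted[0] = $hammer
  sorted[1] = ammer$h
  sorted[2] = er$hamm
  sorted[3] = hammer$
  sorted[4] = mer$ham
  sorted[5] = mmer$ha
  sorted[6] = r$hamme
sorted[6] = r$hamme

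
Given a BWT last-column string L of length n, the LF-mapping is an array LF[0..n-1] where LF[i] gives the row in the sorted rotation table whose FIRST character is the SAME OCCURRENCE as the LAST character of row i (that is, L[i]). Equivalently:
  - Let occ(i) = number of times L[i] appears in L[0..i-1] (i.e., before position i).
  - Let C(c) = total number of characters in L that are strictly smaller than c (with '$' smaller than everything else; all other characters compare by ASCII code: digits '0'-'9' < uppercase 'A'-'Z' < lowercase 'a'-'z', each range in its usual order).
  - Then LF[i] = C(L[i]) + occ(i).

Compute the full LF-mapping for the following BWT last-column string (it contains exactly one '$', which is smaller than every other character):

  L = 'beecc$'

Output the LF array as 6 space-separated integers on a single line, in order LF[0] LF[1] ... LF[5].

Answer: 1 4 5 2 3 0

Derivation:
Char counts: '$':1, 'b':1, 'c':2, 'e':2
C (first-col start): C('$')=0, C('b')=1, C('c')=2, C('e')=4
L[0]='b': occ=0, LF[0]=C('b')+0=1+0=1
L[1]='e': occ=0, LF[1]=C('e')+0=4+0=4
L[2]='e': occ=1, LF[2]=C('e')+1=4+1=5
L[3]='c': occ=0, LF[3]=C('c')+0=2+0=2
L[4]='c': occ=1, LF[4]=C('c')+1=2+1=3
L[5]='$': occ=0, LF[5]=C('$')+0=0+0=0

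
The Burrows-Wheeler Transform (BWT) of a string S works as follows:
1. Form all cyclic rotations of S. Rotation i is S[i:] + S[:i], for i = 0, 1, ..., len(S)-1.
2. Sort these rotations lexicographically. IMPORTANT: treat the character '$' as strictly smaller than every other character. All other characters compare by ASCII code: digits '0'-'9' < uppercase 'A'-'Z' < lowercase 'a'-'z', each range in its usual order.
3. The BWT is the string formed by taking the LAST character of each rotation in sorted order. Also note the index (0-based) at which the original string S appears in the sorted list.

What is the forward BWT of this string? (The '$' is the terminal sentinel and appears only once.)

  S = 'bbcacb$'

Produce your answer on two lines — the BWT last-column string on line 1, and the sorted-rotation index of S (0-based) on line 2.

Answer: bcc$bba
3

Derivation:
All 7 rotations (rotation i = S[i:]+S[:i]):
  rot[0] = bbcacb$
  rot[1] = bcacb$b
  rot[2] = cacb$bb
  rot[3] = acb$bbc
  rot[4] = cb$bbca
  rot[5] = b$bbcac
  rot[6] = $bbcacb
Sorted (with $ < everything):
  sorted[0] = $bbcacb  (last char: 'b')
  sorted[1] = acb$bbc  (last char: 'c')
  sorted[2] = b$bbcac  (last char: 'c')
  sorted[3] = bbcacb$  (last char: '$')
  sorted[4] = bcacb$b  (last char: 'b')
  sorted[5] = cacb$bb  (last char: 'b')
  sorted[6] = cb$bbca  (last char: 'a')
Last column: bcc$bba
Original string S is at sorted index 3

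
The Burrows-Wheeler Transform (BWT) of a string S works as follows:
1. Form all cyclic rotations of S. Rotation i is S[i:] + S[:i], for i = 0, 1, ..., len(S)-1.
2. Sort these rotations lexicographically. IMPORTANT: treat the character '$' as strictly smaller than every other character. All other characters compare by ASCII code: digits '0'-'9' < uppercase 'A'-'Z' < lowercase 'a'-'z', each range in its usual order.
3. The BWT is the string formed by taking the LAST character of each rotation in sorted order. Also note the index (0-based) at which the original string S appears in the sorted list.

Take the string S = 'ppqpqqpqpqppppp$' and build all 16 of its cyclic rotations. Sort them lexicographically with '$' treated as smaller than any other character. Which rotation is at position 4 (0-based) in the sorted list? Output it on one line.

All 16 rotations (rotation i = S[i:]+S[:i]):
  rot[0] = ppqpqqpqpqppppp$
  rot[1] = pqpqqpqpqppppp$p
  rot[2] = qpqqpqpqppppp$pp
  rot[3] = pqqpqpqppppp$ppq
  rot[4] = qqpqpqppppp$ppqp
  rot[5] = qpqpqppppp$ppqpq
  rot[6] = pqpqppppp$ppqpqq
  rot[7] = qpqppppp$ppqpqqp
  rot[8] = pqppppp$ppqpqqpq
  rot[9] = qppppp$ppqpqqpqp
  rot[10] = ppppp$ppqpqqpqpq
  rot[11] = pppp$ppqpqqpqpqp
  rot[12] = ppp$ppqpqqpqpqpp
  rot[13] = pp$ppqpqqpqpqppp
  rot[14] = p$ppqpqqpqpqpppp
  rot[15] = $ppqpqqpqpqppppp
Sorted (with $ < everything):
  sorted[0] = $ppqpqqpqpqppppp
  sorted[1] = p$ppqpqqpqpqpppp
  sorted[2] = pp$ppqpqqpqpqppp
  sorted[3] = ppp$ppqpqqpqpqpp
  sorted[4] = pppp$ppqpqqpqpqp
  sorted[5] = ppppp$ppqpqqpqpq
  sorted[6] = ppqpqqpqpqppppp$
  sorted[7] = pqppppp$ppqpqqpq
  sorted[8] = pqpqppppp$ppqpqq
  sorted[9] = pqpqqpqpqppppp$p
  sorted[10] = pqqpqpqppppp$ppq
  sorted[11] = qppppp$ppqpqqpqp
  sorted[12] = qpqppppp$ppqpqqp
  sorted[13] = qpqpqppppp$ppqpq
  sorted[14] = qpqqpqpqppppp$pp
  sorted[15] = qqpqpqppppp$ppqp
sorted[4] = pppp$ppqpqqpqpqp

Answer: pppp$ppqpqqpqpqp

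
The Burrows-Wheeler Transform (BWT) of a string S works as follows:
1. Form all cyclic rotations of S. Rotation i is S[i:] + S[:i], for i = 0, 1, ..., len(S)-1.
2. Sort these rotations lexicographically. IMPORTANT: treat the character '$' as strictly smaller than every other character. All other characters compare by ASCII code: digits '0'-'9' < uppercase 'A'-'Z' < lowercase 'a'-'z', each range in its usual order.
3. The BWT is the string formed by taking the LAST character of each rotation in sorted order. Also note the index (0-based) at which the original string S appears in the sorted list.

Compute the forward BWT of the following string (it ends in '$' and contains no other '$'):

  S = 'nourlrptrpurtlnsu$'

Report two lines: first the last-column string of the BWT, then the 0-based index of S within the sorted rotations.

All 18 rotations (rotation i = S[i:]+S[:i]):
  rot[0] = nourlrptrpurtlnsu$
  rot[1] = ourlrptrpurtlnsu$n
  rot[2] = urlrptrpurtlnsu$no
  rot[3] = rlrptrpurtlnsu$nou
  rot[4] = lrptrpurtlnsu$nour
  rot[5] = rptrpurtlnsu$nourl
  rot[6] = ptrpurtlnsu$nourlr
  rot[7] = trpurtlnsu$nourlrp
  rot[8] = rpurtlnsu$nourlrpt
  rot[9] = purtlnsu$nourlrptr
  rot[10] = urtlnsu$nourlrptrp
  rot[11] = rtlnsu$nourlrptrpu
  rot[12] = tlnsu$nourlrptrpur
  rot[13] = lnsu$nourlrptrpurt
  rot[14] = nsu$nourlrptrpurtl
  rot[15] = su$nourlrptrpurtln
  rot[16] = u$nourlrptrpurtlns
  rot[17] = $nourlrptrpurtlnsu
Sorted (with $ < everything):
  sorted[0] = $nourlrptrpurtlnsu  (last char: 'u')
  sorted[1] = lnsu$nourlrptrpurt  (last char: 't')
  sorted[2] = lrptrpurtlnsu$nour  (last char: 'r')
  sorted[3] = nourlrptrpurtlnsu$  (last char: '$')
  sorted[4] = nsu$nourlrptrpurtl  (last char: 'l')
  sorted[5] = ourlrptrpurtlnsu$n  (last char: 'n')
  sorted[6] = ptrpurtlnsu$nourlr  (last char: 'r')
  sorted[7] = purtlnsu$nourlrptr  (last char: 'r')
  sorted[8] = rlrptrpurtlnsu$nou  (last char: 'u')
  sorted[9] = rptrpurtlnsu$nourl  (last char: 'l')
  sorted[10] = rpurtlnsu$nourlrpt  (last char: 't')
  sorted[11] = rtlnsu$nourlrptrpu  (last char: 'u')
  sorted[12] = su$nourlrptrpurtln  (last char: 'n')
  sorted[13] = tlnsu$nourlrptrpur  (last char: 'r')
  sorted[14] = trpurtlnsu$nourlrp  (last char: 'p')
  sorted[15] = u$nourlrptrpurtlns  (last char: 's')
  sorted[16] = urlrptrpurtlnsu$no  (last char: 'o')
  sorted[17] = urtlnsu$nourlrptrp  (last char: 'p')
Last column: utr$lnrrultunrpsop
Original string S is at sorted index 3

Answer: utr$lnrrultunrpsop
3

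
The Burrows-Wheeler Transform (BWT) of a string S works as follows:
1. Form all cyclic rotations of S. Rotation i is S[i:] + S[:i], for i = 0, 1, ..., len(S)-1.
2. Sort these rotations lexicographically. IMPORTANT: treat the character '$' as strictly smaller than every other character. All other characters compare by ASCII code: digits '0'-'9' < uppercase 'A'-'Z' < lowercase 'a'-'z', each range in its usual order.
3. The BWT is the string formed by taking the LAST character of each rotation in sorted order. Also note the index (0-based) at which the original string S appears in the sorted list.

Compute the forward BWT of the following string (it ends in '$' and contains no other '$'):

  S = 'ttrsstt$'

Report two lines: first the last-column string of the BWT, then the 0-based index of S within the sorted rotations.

Answer: ttrstts$
7

Derivation:
All 8 rotations (rotation i = S[i:]+S[:i]):
  rot[0] = ttrsstt$
  rot[1] = trsstt$t
  rot[2] = rsstt$tt
  rot[3] = sstt$ttr
  rot[4] = stt$ttrs
  rot[5] = tt$ttrss
  rot[6] = t$ttrsst
  rot[7] = $ttrsstt
Sorted (with $ < everything):
  sorted[0] = $ttrsstt  (last char: 't')
  sorted[1] = rsstt$tt  (last char: 't')
  sorted[2] = sstt$ttr  (last char: 'r')
  sorted[3] = stt$ttrs  (last char: 's')
  sorted[4] = t$ttrsst  (last char: 't')
  sorted[5] = trsstt$t  (last char: 't')
  sorted[6] = tt$ttrss  (last char: 's')
  sorted[7] = ttrsstt$  (last char: '$')
Last column: ttrstts$
Original string S is at sorted index 7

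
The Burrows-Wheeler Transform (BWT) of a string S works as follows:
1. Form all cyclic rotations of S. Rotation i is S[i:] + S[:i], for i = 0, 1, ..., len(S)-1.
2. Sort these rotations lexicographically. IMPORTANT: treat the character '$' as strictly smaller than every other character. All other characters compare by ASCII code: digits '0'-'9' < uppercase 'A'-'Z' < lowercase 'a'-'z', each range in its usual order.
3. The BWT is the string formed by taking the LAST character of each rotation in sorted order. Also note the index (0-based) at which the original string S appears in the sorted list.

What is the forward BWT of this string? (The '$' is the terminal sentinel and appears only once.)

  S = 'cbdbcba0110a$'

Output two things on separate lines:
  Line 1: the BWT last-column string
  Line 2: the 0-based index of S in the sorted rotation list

All 13 rotations (rotation i = S[i:]+S[:i]):
  rot[0] = cbdbcba0110a$
  rot[1] = bdbcba0110a$c
  rot[2] = dbcba0110a$cb
  rot[3] = bcba0110a$cbd
  rot[4] = cba0110a$cbdb
  rot[5] = ba0110a$cbdbc
  rot[6] = a0110a$cbdbcb
  rot[7] = 0110a$cbdbcba
  rot[8] = 110a$cbdbcba0
  rot[9] = 10a$cbdbcba01
  rot[10] = 0a$cbdbcba011
  rot[11] = a$cbdbcba0110
  rot[12] = $cbdbcba0110a
Sorted (with $ < everything):
  sorted[0] = $cbdbcba0110a  (last char: 'a')
  sorted[1] = 0110a$cbdbcba  (last char: 'a')
  sorted[2] = 0a$cbdbcba011  (last char: '1')
  sorted[3] = 10a$cbdbcba01  (last char: '1')
  sorted[4] = 110a$cbdbcba0  (last char: '0')
  sorted[5] = a$cbdbcba0110  (last char: '0')
  sorted[6] = a0110a$cbdbcb  (last char: 'b')
  sorted[7] = ba0110a$cbdbc  (last char: 'c')
  sorted[8] = bcba0110a$cbd  (last char: 'd')
  sorted[9] = bdbcba0110a$c  (last char: 'c')
  sorted[10] = cba0110a$cbdb  (last char: 'b')
  sorted[11] = cbdbcba0110a$  (last char: '$')
  sorted[12] = dbcba0110a$cb  (last char: 'b')
Last column: aa1100bcdcb$b
Original string S is at sorted index 11

Answer: aa1100bcdcb$b
11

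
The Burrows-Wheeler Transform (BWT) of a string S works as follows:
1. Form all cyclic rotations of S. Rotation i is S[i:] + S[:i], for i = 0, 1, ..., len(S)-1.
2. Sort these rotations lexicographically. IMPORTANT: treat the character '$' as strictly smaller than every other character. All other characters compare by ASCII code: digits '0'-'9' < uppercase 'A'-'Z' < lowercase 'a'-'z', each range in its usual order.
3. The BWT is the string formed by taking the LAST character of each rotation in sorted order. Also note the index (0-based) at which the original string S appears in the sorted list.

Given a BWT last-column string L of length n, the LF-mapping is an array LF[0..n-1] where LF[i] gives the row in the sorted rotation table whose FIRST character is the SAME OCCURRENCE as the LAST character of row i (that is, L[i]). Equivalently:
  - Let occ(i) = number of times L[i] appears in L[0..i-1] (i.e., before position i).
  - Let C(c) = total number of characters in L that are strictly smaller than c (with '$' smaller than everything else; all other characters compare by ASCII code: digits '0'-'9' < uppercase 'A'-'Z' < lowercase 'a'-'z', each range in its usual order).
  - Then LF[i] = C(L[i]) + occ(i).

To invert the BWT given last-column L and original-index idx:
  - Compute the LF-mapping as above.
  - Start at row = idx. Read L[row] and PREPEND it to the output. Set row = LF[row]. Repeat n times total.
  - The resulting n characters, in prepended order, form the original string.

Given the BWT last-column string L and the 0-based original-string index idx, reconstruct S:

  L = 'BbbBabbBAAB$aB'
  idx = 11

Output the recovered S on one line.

Answer: bAabBBbBbAaBB$

Derivation:
LF mapping: 3 10 11 4 8 12 13 5 1 2 6 0 9 7
Walk LF starting at row 11, prepending L[row]:
  step 1: row=11, L[11]='$', prepend. Next row=LF[11]=0
  step 2: row=0, L[0]='B', prepend. Next row=LF[0]=3
  step 3: row=3, L[3]='B', prepend. Next row=LF[3]=4
  step 4: row=4, L[4]='a', prepend. Next row=LF[4]=8
  step 5: row=8, L[8]='A', prepend. Next row=LF[8]=1
  step 6: row=1, L[1]='b', prepend. Next row=LF[1]=10
  step 7: row=10, L[10]='B', prepend. Next row=LF[10]=6
  step 8: row=6, L[6]='b', prepend. Next row=LF[6]=13
  step 9: row=13, L[13]='B', prepend. Next row=LF[13]=7
  step 10: row=7, L[7]='B', prepend. Next row=LF[7]=5
  step 11: row=5, L[5]='b', prepend. Next row=LF[5]=12
  step 12: row=12, L[12]='a', prepend. Next row=LF[12]=9
  step 13: row=9, L[9]='A', prepend. Next row=LF[9]=2
  step 14: row=2, L[2]='b', prepend. Next row=LF[2]=11
Reversed output: bAabBBbBbAaBB$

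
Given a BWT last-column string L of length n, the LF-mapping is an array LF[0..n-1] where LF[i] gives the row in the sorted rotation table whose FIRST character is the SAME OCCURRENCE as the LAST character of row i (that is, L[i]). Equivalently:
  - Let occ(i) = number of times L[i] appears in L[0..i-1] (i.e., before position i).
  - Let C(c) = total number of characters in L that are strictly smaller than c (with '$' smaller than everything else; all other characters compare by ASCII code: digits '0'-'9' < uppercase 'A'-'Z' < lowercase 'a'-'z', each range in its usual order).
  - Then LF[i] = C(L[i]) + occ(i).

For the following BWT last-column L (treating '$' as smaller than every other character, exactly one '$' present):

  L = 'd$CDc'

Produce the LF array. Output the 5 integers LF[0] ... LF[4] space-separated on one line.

Answer: 4 0 1 2 3

Derivation:
Char counts: '$':1, 'C':1, 'D':1, 'c':1, 'd':1
C (first-col start): C('$')=0, C('C')=1, C('D')=2, C('c')=3, C('d')=4
L[0]='d': occ=0, LF[0]=C('d')+0=4+0=4
L[1]='$': occ=0, LF[1]=C('$')+0=0+0=0
L[2]='C': occ=0, LF[2]=C('C')+0=1+0=1
L[3]='D': occ=0, LF[3]=C('D')+0=2+0=2
L[4]='c': occ=0, LF[4]=C('c')+0=3+0=3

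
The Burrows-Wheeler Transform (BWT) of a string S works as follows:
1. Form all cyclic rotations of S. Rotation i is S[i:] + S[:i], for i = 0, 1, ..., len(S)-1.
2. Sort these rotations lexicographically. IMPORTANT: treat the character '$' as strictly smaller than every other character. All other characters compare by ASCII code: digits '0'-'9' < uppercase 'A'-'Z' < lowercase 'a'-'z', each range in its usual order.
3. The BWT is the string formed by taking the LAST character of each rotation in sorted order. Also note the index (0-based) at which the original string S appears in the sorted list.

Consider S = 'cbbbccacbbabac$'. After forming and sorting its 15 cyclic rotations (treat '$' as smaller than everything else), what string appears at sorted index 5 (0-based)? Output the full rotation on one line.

All 15 rotations (rotation i = S[i:]+S[:i]):
  rot[0] = cbbbccacbbabac$
  rot[1] = bbbccacbbabac$c
  rot[2] = bbccacbbabac$cb
  rot[3] = bccacbbabac$cbb
  rot[4] = ccacbbabac$cbbb
  rot[5] = cacbbabac$cbbbc
  rot[6] = acbbabac$cbbbcc
  rot[7] = cbbabac$cbbbcca
  rot[8] = bbabac$cbbbccac
  rot[9] = babac$cbbbccacb
  rot[10] = abac$cbbbccacbb
  rot[11] = bac$cbbbccacbba
  rot[12] = ac$cbbbccacbbab
  rot[13] = c$cbbbccacbbaba
  rot[14] = $cbbbccacbbabac
Sorted (with $ < everything):
  sorted[0] = $cbbbccacbbabac
  sorted[1] = abac$cbbbccacbb
  sorted[2] = ac$cbbbccacbbab
  sorted[3] = acbbabac$cbbbcc
  sorted[4] = babac$cbbbccacb
  sorted[5] = bac$cbbbccacbba
  sorted[6] = bbabac$cbbbccac
  sorted[7] = bbbccacbbabac$c
  sorted[8] = bbccacbbabac$cb
  sorted[9] = bccacbbabac$cbb
  sorted[10] = c$cbbbccacbbaba
  sorted[11] = cacbbabac$cbbbc
  sorted[12] = cbbabac$cbbbcca
  sorted[13] = cbbbccacbbabac$
  sorted[14] = ccacbbabac$cbbb
sorted[5] = bac$cbbbccacbba

Answer: bac$cbbbccacbba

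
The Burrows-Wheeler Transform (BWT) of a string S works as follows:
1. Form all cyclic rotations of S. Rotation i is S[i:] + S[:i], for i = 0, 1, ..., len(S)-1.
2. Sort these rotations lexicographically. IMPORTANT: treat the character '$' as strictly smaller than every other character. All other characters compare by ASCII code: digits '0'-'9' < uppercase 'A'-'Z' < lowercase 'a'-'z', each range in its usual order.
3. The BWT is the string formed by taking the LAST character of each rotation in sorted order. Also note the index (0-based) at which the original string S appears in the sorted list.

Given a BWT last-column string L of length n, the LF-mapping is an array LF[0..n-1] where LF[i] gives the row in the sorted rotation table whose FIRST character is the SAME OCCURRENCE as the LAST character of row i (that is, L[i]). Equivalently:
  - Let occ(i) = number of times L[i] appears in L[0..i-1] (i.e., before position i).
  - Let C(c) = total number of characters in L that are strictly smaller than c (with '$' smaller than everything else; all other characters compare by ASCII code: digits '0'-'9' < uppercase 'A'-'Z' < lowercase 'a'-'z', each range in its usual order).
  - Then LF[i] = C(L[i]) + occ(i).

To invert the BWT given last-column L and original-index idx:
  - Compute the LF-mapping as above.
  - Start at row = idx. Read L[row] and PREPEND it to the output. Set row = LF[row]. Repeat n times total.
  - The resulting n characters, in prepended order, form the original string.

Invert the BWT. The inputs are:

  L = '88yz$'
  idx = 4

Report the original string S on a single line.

Answer: zy88$

Derivation:
LF mapping: 1 2 3 4 0
Walk LF starting at row 4, prepending L[row]:
  step 1: row=4, L[4]='$', prepend. Next row=LF[4]=0
  step 2: row=0, L[0]='8', prepend. Next row=LF[0]=1
  step 3: row=1, L[1]='8', prepend. Next row=LF[1]=2
  step 4: row=2, L[2]='y', prepend. Next row=LF[2]=3
  step 5: row=3, L[3]='z', prepend. Next row=LF[3]=4
Reversed output: zy88$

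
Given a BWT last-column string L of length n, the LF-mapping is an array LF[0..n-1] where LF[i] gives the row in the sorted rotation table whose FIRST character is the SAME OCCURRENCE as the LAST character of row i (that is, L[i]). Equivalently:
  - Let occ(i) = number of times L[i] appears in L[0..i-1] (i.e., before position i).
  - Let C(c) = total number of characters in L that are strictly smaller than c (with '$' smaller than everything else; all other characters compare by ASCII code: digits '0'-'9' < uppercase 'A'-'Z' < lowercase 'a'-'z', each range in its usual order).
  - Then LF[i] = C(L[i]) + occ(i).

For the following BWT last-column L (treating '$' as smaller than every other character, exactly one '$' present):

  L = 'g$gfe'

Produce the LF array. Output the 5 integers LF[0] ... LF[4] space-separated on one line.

Answer: 3 0 4 2 1

Derivation:
Char counts: '$':1, 'e':1, 'f':1, 'g':2
C (first-col start): C('$')=0, C('e')=1, C('f')=2, C('g')=3
L[0]='g': occ=0, LF[0]=C('g')+0=3+0=3
L[1]='$': occ=0, LF[1]=C('$')+0=0+0=0
L[2]='g': occ=1, LF[2]=C('g')+1=3+1=4
L[3]='f': occ=0, LF[3]=C('f')+0=2+0=2
L[4]='e': occ=0, LF[4]=C('e')+0=1+0=1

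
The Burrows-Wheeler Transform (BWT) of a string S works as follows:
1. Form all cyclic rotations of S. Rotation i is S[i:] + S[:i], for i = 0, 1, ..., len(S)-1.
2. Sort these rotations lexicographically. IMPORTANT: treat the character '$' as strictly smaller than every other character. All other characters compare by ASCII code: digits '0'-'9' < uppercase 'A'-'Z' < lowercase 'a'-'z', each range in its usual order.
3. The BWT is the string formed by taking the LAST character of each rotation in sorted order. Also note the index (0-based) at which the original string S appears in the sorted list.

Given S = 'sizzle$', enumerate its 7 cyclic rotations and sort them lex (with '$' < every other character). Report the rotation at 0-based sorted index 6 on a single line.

All 7 rotations (rotation i = S[i:]+S[:i]):
  rot[0] = sizzle$
  rot[1] = izzle$s
  rot[2] = zzle$si
  rot[3] = zle$siz
  rot[4] = le$sizz
  rot[5] = e$sizzl
  rot[6] = $sizzle
Sorted (with $ < everything):
  sorted[0] = $sizzle
  sorted[1] = e$sizzl
  sorted[2] = izzle$s
  sorted[3] = le$sizz
  sorted[4] = sizzle$
  sorted[5] = zle$siz
  sorted[6] = zzle$si
sorted[6] = zzle$si

Answer: zzle$si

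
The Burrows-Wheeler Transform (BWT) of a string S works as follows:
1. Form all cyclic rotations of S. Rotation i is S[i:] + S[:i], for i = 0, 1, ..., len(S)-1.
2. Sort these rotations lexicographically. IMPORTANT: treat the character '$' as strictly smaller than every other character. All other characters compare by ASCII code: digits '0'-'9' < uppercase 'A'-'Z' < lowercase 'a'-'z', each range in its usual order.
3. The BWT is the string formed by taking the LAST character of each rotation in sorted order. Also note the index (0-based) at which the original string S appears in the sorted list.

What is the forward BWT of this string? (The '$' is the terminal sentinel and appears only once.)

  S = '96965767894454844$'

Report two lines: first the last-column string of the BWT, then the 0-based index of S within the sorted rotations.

All 18 rotations (rotation i = S[i:]+S[:i]):
  rot[0] = 96965767894454844$
  rot[1] = 6965767894454844$9
  rot[2] = 965767894454844$96
  rot[3] = 65767894454844$969
  rot[4] = 5767894454844$9696
  rot[5] = 767894454844$96965
  rot[6] = 67894454844$969657
  rot[7] = 7894454844$9696576
  rot[8] = 894454844$96965767
  rot[9] = 94454844$969657678
  rot[10] = 4454844$9696576789
  rot[11] = 454844$96965767894
  rot[12] = 54844$969657678944
  rot[13] = 4844$9696576789445
  rot[14] = 844$96965767894454
  rot[15] = 44$969657678944548
  rot[16] = 4$9696576789445484
  rot[17] = $96965767894454844
Sorted (with $ < everything):
  sorted[0] = $96965767894454844  (last char: '4')
  sorted[1] = 4$9696576789445484  (last char: '4')
  sorted[2] = 44$969657678944548  (last char: '8')
  sorted[3] = 4454844$9696576789  (last char: '9')
  sorted[4] = 454844$96965767894  (last char: '4')
  sorted[5] = 4844$9696576789445  (last char: '5')
  sorted[6] = 54844$969657678944  (last char: '4')
  sorted[7] = 5767894454844$9696  (last char: '6')
  sorted[8] = 65767894454844$969  (last char: '9')
  sorted[9] = 67894454844$969657  (last char: '7')
  sorted[10] = 6965767894454844$9  (last char: '9')
  sorted[11] = 767894454844$96965  (last char: '5')
  sorted[12] = 7894454844$9696576  (last char: '6')
  sorted[13] = 844$96965767894454  (last char: '4')
  sorted[14] = 894454844$96965767  (last char: '7')
  sorted[15] = 94454844$969657678  (last char: '8')
  sorted[16] = 965767894454844$96  (last char: '6')
  sorted[17] = 96965767894454844$  (last char: '$')
Last column: 44894546979564786$
Original string S is at sorted index 17

Answer: 44894546979564786$
17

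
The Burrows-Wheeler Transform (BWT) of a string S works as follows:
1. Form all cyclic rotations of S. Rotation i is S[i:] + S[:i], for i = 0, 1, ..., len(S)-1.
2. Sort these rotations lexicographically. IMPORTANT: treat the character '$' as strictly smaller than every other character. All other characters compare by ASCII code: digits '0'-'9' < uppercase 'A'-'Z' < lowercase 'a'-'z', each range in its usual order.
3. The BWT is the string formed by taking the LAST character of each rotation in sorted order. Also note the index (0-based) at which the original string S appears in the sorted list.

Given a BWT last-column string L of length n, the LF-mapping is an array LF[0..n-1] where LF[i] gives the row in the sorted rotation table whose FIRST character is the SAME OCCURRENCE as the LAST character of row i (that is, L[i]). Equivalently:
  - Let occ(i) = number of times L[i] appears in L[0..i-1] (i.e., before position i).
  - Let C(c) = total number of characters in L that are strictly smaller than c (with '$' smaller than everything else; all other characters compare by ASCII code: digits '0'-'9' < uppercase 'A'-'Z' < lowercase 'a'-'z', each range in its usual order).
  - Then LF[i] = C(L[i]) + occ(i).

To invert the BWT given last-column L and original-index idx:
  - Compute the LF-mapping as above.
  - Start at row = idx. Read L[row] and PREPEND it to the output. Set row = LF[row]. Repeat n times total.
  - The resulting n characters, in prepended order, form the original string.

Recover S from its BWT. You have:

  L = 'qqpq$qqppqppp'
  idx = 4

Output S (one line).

Answer: pqpqpqqpqppq$

Derivation:
LF mapping: 7 8 1 9 0 10 11 2 3 12 4 5 6
Walk LF starting at row 4, prepending L[row]:
  step 1: row=4, L[4]='$', prepend. Next row=LF[4]=0
  step 2: row=0, L[0]='q', prepend. Next row=LF[0]=7
  step 3: row=7, L[7]='p', prepend. Next row=LF[7]=2
  step 4: row=2, L[2]='p', prepend. Next row=LF[2]=1
  step 5: row=1, L[1]='q', prepend. Next row=LF[1]=8
  step 6: row=8, L[8]='p', prepend. Next row=LF[8]=3
  step 7: row=3, L[3]='q', prepend. Next row=LF[3]=9
  step 8: row=9, L[9]='q', prepend. Next row=LF[9]=12
  step 9: row=12, L[12]='p', prepend. Next row=LF[12]=6
  step 10: row=6, L[6]='q', prepend. Next row=LF[6]=11
  step 11: row=11, L[11]='p', prepend. Next row=LF[11]=5
  step 12: row=5, L[5]='q', prepend. Next row=LF[5]=10
  step 13: row=10, L[10]='p', prepend. Next row=LF[10]=4
Reversed output: pqpqpqqpqppq$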